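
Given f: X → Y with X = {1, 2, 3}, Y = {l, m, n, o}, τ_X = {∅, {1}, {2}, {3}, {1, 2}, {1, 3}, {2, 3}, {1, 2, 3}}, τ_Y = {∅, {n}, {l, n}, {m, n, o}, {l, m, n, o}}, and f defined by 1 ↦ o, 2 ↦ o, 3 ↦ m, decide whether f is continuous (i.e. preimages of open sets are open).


f IS continuous.

Compute f^{-1}(U) for each U ∈ τ_Y:
  U = ∅: f^{-1}(U) = ∅ ∈ τ_X ✓.
  U = {n}: f^{-1}(U) = ∅ ∈ τ_X ✓.
  U = {l, n}: f^{-1}(U) = ∅ ∈ τ_X ✓.
  U = {m, n, o}: f^{-1}(U) = {1, 2, 3} ∈ τ_X ✓.
  U = {l, m, n, o}: f^{-1}(U) = {1, 2, 3} ∈ τ_X ✓.
Every preimage lies in τ_X, so f IS continuous.


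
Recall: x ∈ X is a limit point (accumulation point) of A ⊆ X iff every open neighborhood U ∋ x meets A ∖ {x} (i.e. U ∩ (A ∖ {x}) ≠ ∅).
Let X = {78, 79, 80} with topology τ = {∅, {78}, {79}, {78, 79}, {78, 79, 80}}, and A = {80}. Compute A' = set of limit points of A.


A' = ∅

For each x ∈ X, list the open sets U ∈ τ with x ∈ U, then check whether U ∩ (A ∖ {x}) ≠ ∅ for every such U.
  x = 78: open {78} ∋ x has {78} ∩ (A ∖ {78}) = ∅, so x is NOT a limit point.
  x = 79: open {79} ∋ x has {79} ∩ (A ∖ {79}) = ∅, so x is NOT a limit point.
  x = 80: open {78, 79, 80} ∋ x has {78, 79, 80} ∩ (A ∖ {80}) = ∅, so x is NOT a limit point.
Collecting: A' = ∅.


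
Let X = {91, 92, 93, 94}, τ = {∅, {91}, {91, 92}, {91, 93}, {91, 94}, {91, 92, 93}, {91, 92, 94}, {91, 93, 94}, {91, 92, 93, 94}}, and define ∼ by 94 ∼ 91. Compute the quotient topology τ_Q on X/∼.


X/∼ = {[91=94], [92], [93]}; |τ_Q| = 5.

Equivalence classes: [91=94], [92], [93].
Quotient map π: X → X/∼ sends 91 ↦ [91=94], 92 ↦ [92], 93 ↦ [93], 94 ↦ [91=94].
For each subset V ⊆ X/∼, compute π^{-1}(V) ⊆ X and check whether π^{-1}(V) ∈ τ. V is open in τ_Q iff π^{-1}(V) ∈ τ.
  V = {}: π^{-1}(V) = ∅ ∈ τ ✓.
  V = {[91=94]}: π^{-1}(V) = {91, 94} ∈ τ ✓.
  V = {[92]}: π^{-1}(V) = {92} ∉ τ ✗.
  V = {[91=94], [92]}: π^{-1}(V) = {91, 92, 94} ∈ τ ✓.
  V = {[93]}: π^{-1}(V) = {93} ∉ τ ✗.
  V = {[91=94], [93]}: π^{-1}(V) = {91, 93, 94} ∈ τ ✓.
  V = {[92], [93]}: π^{-1}(V) = {92, 93} ∉ τ ✗.
  V = {[91=94], [92], [93]}: π^{-1}(V) = {91, 92, 93, 94} ∈ τ ✓.
Open sets in the quotient: τ_Q = {{}, {[91=94]}, {[91=94], [92]}, {[91=94], [93]}, {[91=94], [92], [93]}} (5 elements).


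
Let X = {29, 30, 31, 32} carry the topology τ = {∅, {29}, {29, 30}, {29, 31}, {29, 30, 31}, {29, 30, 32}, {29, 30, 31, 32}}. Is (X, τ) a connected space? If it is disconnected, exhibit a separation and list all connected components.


(X, τ) is connected.

Find clopen sets (U ∈ τ with X ∖ U ∈ τ):
  U = ∅, X ∖ U = {29, 30, 31, 32} — both open, so U is clopen.
  U = {29, 30, 31, 32}, X ∖ U = ∅ — both open, so U is clopen.
Only trivial clopens (∅ and X) exist, so (X, τ) is connected.
Compute connected components by grouping points that agree on all clopens:
  component: {29, 30, 31, 32}


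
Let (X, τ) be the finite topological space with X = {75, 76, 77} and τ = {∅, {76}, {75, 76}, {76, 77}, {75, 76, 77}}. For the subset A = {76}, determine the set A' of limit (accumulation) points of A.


A' = {75, 77}

For each x ∈ X, list the open sets U ∈ τ with x ∈ U, then check whether U ∩ (A ∖ {x}) ≠ ∅ for every such U.
  x = 75: opens ∋ x are {75, 76}, {75, 76, 77}; each meets A ∖ {75}, so x IS a limit point.
  x = 76: open {76} ∋ x has {76} ∩ (A ∖ {76}) = ∅, so x is NOT a limit point.
  x = 77: opens ∋ x are {76, 77}, {75, 76, 77}; each meets A ∖ {77}, so x IS a limit point.
Collecting: A' = {75, 77}.


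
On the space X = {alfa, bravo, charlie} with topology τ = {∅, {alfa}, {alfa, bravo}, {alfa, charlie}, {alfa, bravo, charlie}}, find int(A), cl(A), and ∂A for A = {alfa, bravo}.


int(A) = {alfa, bravo}, cl(A) = {alfa, bravo, charlie}, ∂A = {charlie}.

Closed sets in (X, τ) are complements of opens:
  closed(X, τ) = {∅, {bravo}, {charlie}, {bravo, charlie}, {alfa, bravo, charlie}}.
int(A) = ⋃ {U ∈ τ : U ⊆ A}. Opens contained in A: ∅, {alfa}, {alfa, bravo}.
Taking the union of these: int(A) = {alfa, bravo}.
cl(A) = ⋂ {C closed : A ⊆ C}. Closed sets containing A: {alfa, bravo, charlie}.
Intersecting these: cl(A) = {alfa, bravo, charlie}.
∂A = cl(A) ∖ int(A) = {alfa, bravo, charlie} ∖ {alfa, bravo} = {charlie}.


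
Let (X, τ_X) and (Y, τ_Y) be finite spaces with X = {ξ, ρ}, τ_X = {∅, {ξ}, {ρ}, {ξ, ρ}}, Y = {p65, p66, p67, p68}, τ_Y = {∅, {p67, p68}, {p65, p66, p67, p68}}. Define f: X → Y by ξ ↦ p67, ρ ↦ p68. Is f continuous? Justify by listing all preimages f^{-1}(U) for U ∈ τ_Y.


f IS continuous.

Compute f^{-1}(U) for each U ∈ τ_Y:
  U = ∅: f^{-1}(U) = ∅ ∈ τ_X ✓.
  U = {p67, p68}: f^{-1}(U) = {ξ, ρ} ∈ τ_X ✓.
  U = {p65, p66, p67, p68}: f^{-1}(U) = {ξ, ρ} ∈ τ_X ✓.
Every preimage lies in τ_X, so f IS continuous.


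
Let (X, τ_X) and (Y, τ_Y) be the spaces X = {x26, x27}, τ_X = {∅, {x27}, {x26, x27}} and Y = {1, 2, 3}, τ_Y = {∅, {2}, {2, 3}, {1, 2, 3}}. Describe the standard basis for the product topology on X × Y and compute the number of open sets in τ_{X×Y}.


Basis B = {∅ × ∅, {x27} × {2}, {x26, x27} × {2}, {x27} × {2, 3}, {x27} × {1, 2, 3}, {x26, x27} × {2, 3}, {x26, x27} × {1, 2, 3}}; |τ_{X×Y}| = 10.

Enumerate products U × V with U ∈ τ_X, V ∈ τ_Y (deduplicated):
  ∅ × ∅ = {} (∅)
  {x27} × {2} = {(x27,2)}
  {x26, x27} × {2} = {(x26,2), (x27,2)}
  {x27} × {2, 3} = {(x27,2), (x27,3)}
  {x27} × {1, 2, 3} = {(x27,1), (x27,2), (x27,3)}
  {x26, x27} × {2, 3} = {(x26,2), (x26,3), (x27,2), (x27,3)}
  {x26, x27} × {1, 2, 3} = {(x26,1), (x26,2), (x26,3), (x27,1), (x27,2), (x27,3)}
These 7 distinct sets form the basis B.
Close under arbitrary unions to get τ_{X×Y}; counting gives |τ_{X×Y}| = 10.


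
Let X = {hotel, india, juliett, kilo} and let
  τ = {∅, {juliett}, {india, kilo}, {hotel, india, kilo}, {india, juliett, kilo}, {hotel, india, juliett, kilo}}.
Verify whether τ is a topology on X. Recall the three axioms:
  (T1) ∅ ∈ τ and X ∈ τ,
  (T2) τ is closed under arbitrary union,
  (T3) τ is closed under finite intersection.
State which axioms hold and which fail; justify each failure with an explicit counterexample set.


τ IS a topology on X.

Axiom (T1): ∅ ∈ τ? Yes; X ∈ τ? Yes.
Axiom (T2/T3): check pairwise unions and intersections of members of τ.
All pairwise intersections and unions checked — each lies in τ. Therefore τ satisfies (T1), (T2), (T3): it IS a topology on X.


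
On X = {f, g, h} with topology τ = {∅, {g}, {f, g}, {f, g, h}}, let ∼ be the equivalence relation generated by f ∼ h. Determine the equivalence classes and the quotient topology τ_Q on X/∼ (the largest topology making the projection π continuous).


X/∼ = {[f=h], [g]}; |τ_Q| = 3.

Equivalence classes: [f=h], [g].
Quotient map π: X → X/∼ sends f ↦ [f=h], g ↦ [g], h ↦ [f=h].
For each subset V ⊆ X/∼, compute π^{-1}(V) ⊆ X and check whether π^{-1}(V) ∈ τ. V is open in τ_Q iff π^{-1}(V) ∈ τ.
  V = {}: π^{-1}(V) = ∅ ∈ τ ✓.
  V = {[f=h]}: π^{-1}(V) = {f, h} ∉ τ ✗.
  V = {[g]}: π^{-1}(V) = {g} ∈ τ ✓.
  V = {[f=h], [g]}: π^{-1}(V) = {f, g, h} ∈ τ ✓.
Open sets in the quotient: τ_Q = {{}, {[g]}, {[f=h], [g]}} (3 elements).


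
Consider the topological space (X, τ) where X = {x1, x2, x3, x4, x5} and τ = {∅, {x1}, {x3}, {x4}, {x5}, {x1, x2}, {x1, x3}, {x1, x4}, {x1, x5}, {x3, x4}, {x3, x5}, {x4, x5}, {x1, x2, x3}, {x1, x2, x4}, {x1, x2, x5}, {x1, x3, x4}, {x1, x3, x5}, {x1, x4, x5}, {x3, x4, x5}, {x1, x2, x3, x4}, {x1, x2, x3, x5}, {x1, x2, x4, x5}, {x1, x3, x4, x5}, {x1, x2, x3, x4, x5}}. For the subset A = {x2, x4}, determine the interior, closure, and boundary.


int(A) = {x4}, cl(A) = {x2, x4}, ∂A = {x2}.

Closed sets in (X, τ) are complements of opens:
  closed(X, τ) = {∅, {x2}, {x3}, {x4}, {x5}, {x1, x2}, {x2, x3}, {x2, x4}, {x2, x5}, {x3, x4}, {x3, x5}, {x4, x5}, {x1, x2, x3}, {x1, x2, x4}, {x1, x2, x5}, {x2, x3, x4}, {x2, x3, x5}, {x2, x4, x5}, {x3, x4, x5}, {x1, x2, x3, x4}, {x1, x2, x3, x5}, {x1, x2, x4, x5}, {x2, x3, x4, x5}, {x1, x2, x3, x4, x5}}.
int(A) = ⋃ {U ∈ τ : U ⊆ A}. Opens contained in A: ∅, {x4}.
Taking the union of these: int(A) = {x4}.
cl(A) = ⋂ {C closed : A ⊆ C}. Closed sets containing A: {x2, x4}, {x1, x2, x4}, {x2, x3, x4}, {x2, x4, x5}, {x1, x2, x3, x4}, {x1, x2, x4, x5}, {x2, x3, x4, x5}, {x1, x2, x3, x4, x5}.
Intersecting these: cl(A) = {x2, x4}.
∂A = cl(A) ∖ int(A) = {x2, x4} ∖ {x4} = {x2}.


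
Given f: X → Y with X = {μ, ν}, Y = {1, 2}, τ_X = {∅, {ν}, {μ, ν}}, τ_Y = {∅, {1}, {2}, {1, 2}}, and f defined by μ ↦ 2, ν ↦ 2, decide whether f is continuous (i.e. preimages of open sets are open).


f IS continuous.

Compute f^{-1}(U) for each U ∈ τ_Y:
  U = ∅: f^{-1}(U) = ∅ ∈ τ_X ✓.
  U = {1}: f^{-1}(U) = ∅ ∈ τ_X ✓.
  U = {2}: f^{-1}(U) = {μ, ν} ∈ τ_X ✓.
  U = {1, 2}: f^{-1}(U) = {μ, ν} ∈ τ_X ✓.
Every preimage lies in τ_X, so f IS continuous.


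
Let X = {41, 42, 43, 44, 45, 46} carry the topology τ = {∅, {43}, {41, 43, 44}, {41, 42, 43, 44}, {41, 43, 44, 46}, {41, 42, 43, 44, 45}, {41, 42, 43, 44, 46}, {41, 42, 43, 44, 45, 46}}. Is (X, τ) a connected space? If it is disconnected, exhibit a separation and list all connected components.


(X, τ) is connected.

Find clopen sets (U ∈ τ with X ∖ U ∈ τ):
  U = ∅, X ∖ U = {41, 42, 43, 44, 45, 46} — both open, so U is clopen.
  U = {41, 42, 43, 44, 45, 46}, X ∖ U = ∅ — both open, so U is clopen.
Only trivial clopens (∅ and X) exist, so (X, τ) is connected.
Compute connected components by grouping points that agree on all clopens:
  component: {41, 42, 43, 44, 45, 46}


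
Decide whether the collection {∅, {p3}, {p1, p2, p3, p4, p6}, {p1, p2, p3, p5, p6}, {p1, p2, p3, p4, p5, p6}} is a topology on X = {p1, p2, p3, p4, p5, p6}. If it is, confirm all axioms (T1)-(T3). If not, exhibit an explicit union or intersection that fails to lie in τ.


τ is NOT a topology on X.

Axiom (T1): ∅ ∈ τ? Yes; X ∈ τ? Yes.
Axiom (T2/T3): check pairwise unions and intersections of members of τ.
Counterexample for (T3): {p1, p2, p3, p4, p6} ∩ {p1, p2, p3, p5, p6} = {p1, p2, p3, p6} ∉ τ. Therefore τ is NOT a topology.


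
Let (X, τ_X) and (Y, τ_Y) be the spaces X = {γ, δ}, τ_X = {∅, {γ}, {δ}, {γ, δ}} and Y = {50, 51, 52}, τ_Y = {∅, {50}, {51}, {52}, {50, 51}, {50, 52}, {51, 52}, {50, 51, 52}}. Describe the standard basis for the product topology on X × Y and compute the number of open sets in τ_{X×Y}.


Basis B = {∅ × ∅, {γ} × {50}, {γ} × {51}, {γ} × {52}, {δ} × {50}, {δ} × {51}, {δ} × {52}, {γ} × {50, 51}, {γ} × {50, 52}, {γ, δ} × {50}, {γ} × {51, 52}, {γ, δ} × {51}, {γ, δ} × {52}, {δ} × {50, 51}, {δ} × {50, 52}, {δ} × {51, 52}, {γ} × {50, 51, 52}, {δ} × {50, 51, 52}, {γ, δ} × {50, 51}, {γ, δ} × {50, 52}, {γ, δ} × {51, 52}, {γ, δ} × {50, 51, 52}}; |τ_{X×Y}| = 64.

Enumerate products U × V with U ∈ τ_X, V ∈ τ_Y (deduplicated):
  ∅ × ∅ = {} (∅)
  {γ} × {50} = {(γ,50)}
  {γ} × {51} = {(γ,51)}
  {γ} × {52} = {(γ,52)}
  {δ} × {50} = {(δ,50)}
  {δ} × {51} = {(δ,51)}
  {δ} × {52} = {(δ,52)}
  {γ} × {50, 51} = {(γ,50), (γ,51)}
  {γ} × {50, 52} = {(γ,50), (γ,52)}
  {γ, δ} × {50} = {(γ,50), (δ,50)}
  {γ} × {51, 52} = {(γ,51), (γ,52)}
  {γ, δ} × {51} = {(γ,51), (δ,51)}
  {γ, δ} × {52} = {(γ,52), (δ,52)}
  {δ} × {50, 51} = {(δ,50), (δ,51)}
  {δ} × {50, 52} = {(δ,50), (δ,52)}
  {δ} × {51, 52} = {(δ,51), (δ,52)}
  {γ} × {50, 51, 52} = {(γ,50), (γ,51), (γ,52)}
  {δ} × {50, 51, 52} = {(δ,50), (δ,51), (δ,52)}
  {γ, δ} × {50, 51} = {(γ,50), (γ,51), (δ,50), (δ,51)}
  {γ, δ} × {50, 52} = {(γ,50), (γ,52), (δ,50), (δ,52)}
  {γ, δ} × {51, 52} = {(γ,51), (γ,52), (δ,51), (δ,52)}
  {γ, δ} × {50, 51, 52} = {(γ,50), (γ,51), (γ,52), (δ,50), (δ,51), (δ,52)}
These 22 distinct sets form the basis B.
Close under arbitrary unions to get τ_{X×Y}; counting gives |τ_{X×Y}| = 64.


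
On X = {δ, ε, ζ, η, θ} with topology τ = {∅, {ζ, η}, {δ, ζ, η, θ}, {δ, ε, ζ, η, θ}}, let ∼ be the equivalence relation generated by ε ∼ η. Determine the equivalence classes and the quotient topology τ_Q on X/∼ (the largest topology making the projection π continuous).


X/∼ = {[δ], [ε=η], [ζ], [θ]}; |τ_Q| = 2.

Equivalence classes: [δ], [ε=η], [ζ], [θ].
Quotient map π: X → X/∼ sends δ ↦ [δ], ε ↦ [ε=η], ζ ↦ [ζ], η ↦ [ε=η], θ ↦ [θ].
For each subset V ⊆ X/∼, compute π^{-1}(V) ⊆ X and check whether π^{-1}(V) ∈ τ. V is open in τ_Q iff π^{-1}(V) ∈ τ.
  V = {}: π^{-1}(V) = ∅ ∈ τ ✓.
  V = {[δ]}: π^{-1}(V) = {δ} ∉ τ ✗.
  V = {[ε=η]}: π^{-1}(V) = {ε, η} ∉ τ ✗.
  V = {[δ], [ε=η]}: π^{-1}(V) = {δ, ε, η} ∉ τ ✗.
  V = {[ζ]}: π^{-1}(V) = {ζ} ∉ τ ✗.
  V = {[δ], [ζ]}: π^{-1}(V) = {δ, ζ} ∉ τ ✗.
  V = {[ε=η], [ζ]}: π^{-1}(V) = {ε, ζ, η} ∉ τ ✗.
  V = {[δ], [ε=η], [ζ]}: π^{-1}(V) = {δ, ε, ζ, η} ∉ τ ✗.
  V = {[θ]}: π^{-1}(V) = {θ} ∉ τ ✗.
  V = {[δ], [θ]}: π^{-1}(V) = {δ, θ} ∉ τ ✗.
  V = {[ε=η], [θ]}: π^{-1}(V) = {ε, η, θ} ∉ τ ✗.
  V = {[δ], [ε=η], [θ]}: π^{-1}(V) = {δ, ε, η, θ} ∉ τ ✗.
  V = {[ζ], [θ]}: π^{-1}(V) = {ζ, θ} ∉ τ ✗.
  V = {[δ], [ζ], [θ]}: π^{-1}(V) = {δ, ζ, θ} ∉ τ ✗.
  V = {[ε=η], [ζ], [θ]}: π^{-1}(V) = {ε, ζ, η, θ} ∉ τ ✗.
  V = {[δ], [ε=η], [ζ], [θ]}: π^{-1}(V) = {δ, ε, ζ, η, θ} ∈ τ ✓.
Open sets in the quotient: τ_Q = {{}, {[δ], [ε=η], [ζ], [θ]}} (2 elements).


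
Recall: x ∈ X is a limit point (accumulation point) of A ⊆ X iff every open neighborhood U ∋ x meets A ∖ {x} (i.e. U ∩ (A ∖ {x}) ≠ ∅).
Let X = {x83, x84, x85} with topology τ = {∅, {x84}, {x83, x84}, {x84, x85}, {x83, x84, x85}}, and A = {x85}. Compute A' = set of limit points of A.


A' = ∅

For each x ∈ X, list the open sets U ∈ τ with x ∈ U, then check whether U ∩ (A ∖ {x}) ≠ ∅ for every such U.
  x = x83: open {x83, x84} ∋ x has {x83, x84} ∩ (A ∖ {x83}) = ∅, so x is NOT a limit point.
  x = x84: open {x84} ∋ x has {x84} ∩ (A ∖ {x84}) = ∅, so x is NOT a limit point.
  x = x85: open {x84, x85} ∋ x has {x84, x85} ∩ (A ∖ {x85}) = ∅, so x is NOT a limit point.
Collecting: A' = ∅.


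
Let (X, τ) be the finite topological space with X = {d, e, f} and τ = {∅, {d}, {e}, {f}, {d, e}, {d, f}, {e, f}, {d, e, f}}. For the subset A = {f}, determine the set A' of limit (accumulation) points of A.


A' = ∅

For each x ∈ X, list the open sets U ∈ τ with x ∈ U, then check whether U ∩ (A ∖ {x}) ≠ ∅ for every such U.
  x = d: open {d} ∋ x has {d} ∩ (A ∖ {d}) = ∅, so x is NOT a limit point.
  x = e: open {e} ∋ x has {e} ∩ (A ∖ {e}) = ∅, so x is NOT a limit point.
  x = f: open {f} ∋ x has {f} ∩ (A ∖ {f}) = ∅, so x is NOT a limit point.
Collecting: A' = ∅.


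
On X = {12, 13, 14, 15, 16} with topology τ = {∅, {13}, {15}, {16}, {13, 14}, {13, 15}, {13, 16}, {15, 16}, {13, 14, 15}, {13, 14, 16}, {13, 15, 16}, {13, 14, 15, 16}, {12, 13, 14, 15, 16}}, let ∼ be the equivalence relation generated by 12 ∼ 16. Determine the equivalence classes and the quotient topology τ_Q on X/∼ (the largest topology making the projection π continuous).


X/∼ = {[12=16], [13], [14], [15]}; |τ_Q| = 7.

Equivalence classes: [12=16], [13], [14], [15].
Quotient map π: X → X/∼ sends 12 ↦ [12=16], 13 ↦ [13], 14 ↦ [14], 15 ↦ [15], 16 ↦ [12=16].
For each subset V ⊆ X/∼, compute π^{-1}(V) ⊆ X and check whether π^{-1}(V) ∈ τ. V is open in τ_Q iff π^{-1}(V) ∈ τ.
  V = {}: π^{-1}(V) = ∅ ∈ τ ✓.
  V = {[12=16]}: π^{-1}(V) = {12, 16} ∉ τ ✗.
  V = {[13]}: π^{-1}(V) = {13} ∈ τ ✓.
  V = {[12=16], [13]}: π^{-1}(V) = {12, 13, 16} ∉ τ ✗.
  V = {[14]}: π^{-1}(V) = {14} ∉ τ ✗.
  V = {[12=16], [14]}: π^{-1}(V) = {12, 14, 16} ∉ τ ✗.
  V = {[13], [14]}: π^{-1}(V) = {13, 14} ∈ τ ✓.
  V = {[12=16], [13], [14]}: π^{-1}(V) = {12, 13, 14, 16} ∉ τ ✗.
  V = {[15]}: π^{-1}(V) = {15} ∈ τ ✓.
  V = {[12=16], [15]}: π^{-1}(V) = {12, 15, 16} ∉ τ ✗.
  V = {[13], [15]}: π^{-1}(V) = {13, 15} ∈ τ ✓.
  V = {[12=16], [13], [15]}: π^{-1}(V) = {12, 13, 15, 16} ∉ τ ✗.
  V = {[14], [15]}: π^{-1}(V) = {14, 15} ∉ τ ✗.
  V = {[12=16], [14], [15]}: π^{-1}(V) = {12, 14, 15, 16} ∉ τ ✗.
  V = {[13], [14], [15]}: π^{-1}(V) = {13, 14, 15} ∈ τ ✓.
  V = {[12=16], [13], [14], [15]}: π^{-1}(V) = {12, 13, 14, 15, 16} ∈ τ ✓.
Open sets in the quotient: τ_Q = {{}, {[13]}, {[13], [14]}, {[15]}, {[13], [15]}, {[13], [14], [15]}, {[12=16], [13], [14], [15]}} (7 elements).


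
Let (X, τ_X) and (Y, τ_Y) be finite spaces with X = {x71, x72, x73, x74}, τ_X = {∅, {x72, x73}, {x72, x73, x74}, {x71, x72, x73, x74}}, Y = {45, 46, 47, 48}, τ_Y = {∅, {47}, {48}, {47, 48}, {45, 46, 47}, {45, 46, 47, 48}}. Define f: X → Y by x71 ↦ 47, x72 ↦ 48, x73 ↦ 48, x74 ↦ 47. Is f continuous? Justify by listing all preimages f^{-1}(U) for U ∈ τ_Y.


f is NOT continuous.

Compute f^{-1}(U) for each U ∈ τ_Y:
  U = ∅: f^{-1}(U) = ∅ ∈ τ_X ✓.
  U = {47}: f^{-1}(U) = {x71, x74} ∉ τ_X ✗.
  U = {48}: f^{-1}(U) = {x72, x73} ∈ τ_X ✓.
  U = {47, 48}: f^{-1}(U) = {x71, x72, x73, x74} ∈ τ_X ✓.
  U = {45, 46, 47}: f^{-1}(U) = {x71, x74} ∉ τ_X ✗.
  U = {45, 46, 47, 48}: f^{-1}(U) = {x71, x72, x73, x74} ∈ τ_X ✓.
Found U = {47} with f^{-1}(U) = {x71, x74} not in τ_X. Therefore f is NOT continuous.


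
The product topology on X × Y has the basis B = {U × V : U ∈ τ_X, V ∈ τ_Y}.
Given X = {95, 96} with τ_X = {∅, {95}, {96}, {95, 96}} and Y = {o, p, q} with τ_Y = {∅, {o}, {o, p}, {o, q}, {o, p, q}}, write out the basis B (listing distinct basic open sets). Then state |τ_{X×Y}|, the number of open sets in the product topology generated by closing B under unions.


Basis B = {∅ × ∅, {95} × {o}, {96} × {o}, {95} × {o, p}, {95} × {o, q}, {95, 96} × {o}, {96} × {o, p}, {96} × {o, q}, {95} × {o, p, q}, {96} × {o, p, q}, {95, 96} × {o, p}, {95, 96} × {o, q}, {95, 96} × {o, p, q}}; |τ_{X×Y}| = 25.

Enumerate products U × V with U ∈ τ_X, V ∈ τ_Y (deduplicated):
  ∅ × ∅ = {} (∅)
  {95} × {o} = {(95,o)}
  {96} × {o} = {(96,o)}
  {95} × {o, p} = {(95,o), (95,p)}
  {95} × {o, q} = {(95,o), (95,q)}
  {95, 96} × {o} = {(95,o), (96,o)}
  {96} × {o, p} = {(96,o), (96,p)}
  {96} × {o, q} = {(96,o), (96,q)}
  {95} × {o, p, q} = {(95,o), (95,p), (95,q)}
  {96} × {o, p, q} = {(96,o), (96,p), (96,q)}
  {95, 96} × {o, p} = {(95,o), (95,p), (96,o), (96,p)}
  {95, 96} × {o, q} = {(95,o), (95,q), (96,o), (96,q)}
  {95, 96} × {o, p, q} = {(95,o), (95,p), (95,q), (96,o), (96,p), (96,q)}
These 13 distinct sets form the basis B.
Close under arbitrary unions to get τ_{X×Y}; counting gives |τ_{X×Y}| = 25.


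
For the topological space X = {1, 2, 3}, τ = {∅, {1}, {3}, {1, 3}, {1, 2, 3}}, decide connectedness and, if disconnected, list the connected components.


(X, τ) is connected.

Find clopen sets (U ∈ τ with X ∖ U ∈ τ):
  U = ∅, X ∖ U = {1, 2, 3} — both open, so U is clopen.
  U = {1, 2, 3}, X ∖ U = ∅ — both open, so U is clopen.
Only trivial clopens (∅ and X) exist, so (X, τ) is connected.
Compute connected components by grouping points that agree on all clopens:
  component: {1, 2, 3}


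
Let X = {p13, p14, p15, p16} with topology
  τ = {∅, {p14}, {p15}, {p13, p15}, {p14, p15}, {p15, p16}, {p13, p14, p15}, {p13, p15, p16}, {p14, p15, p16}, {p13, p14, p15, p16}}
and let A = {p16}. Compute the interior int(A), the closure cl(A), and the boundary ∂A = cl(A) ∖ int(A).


int(A) = ∅, cl(A) = {p16}, ∂A = {p16}.

Closed sets in (X, τ) are complements of opens:
  closed(X, τ) = {∅, {p13}, {p14}, {p16}, {p13, p14}, {p13, p16}, {p14, p16}, {p13, p14, p16}, {p13, p15, p16}, {p13, p14, p15, p16}}.
int(A) = ⋃ {U ∈ τ : U ⊆ A}. Opens contained in A: ∅.
Taking the union of these: int(A) = ∅.
cl(A) = ⋂ {C closed : A ⊆ C}. Closed sets containing A: {p16}, {p13, p16}, {p14, p16}, {p13, p14, p16}, {p13, p15, p16}, {p13, p14, p15, p16}.
Intersecting these: cl(A) = {p16}.
∂A = cl(A) ∖ int(A) = {p16} ∖ ∅ = {p16}.


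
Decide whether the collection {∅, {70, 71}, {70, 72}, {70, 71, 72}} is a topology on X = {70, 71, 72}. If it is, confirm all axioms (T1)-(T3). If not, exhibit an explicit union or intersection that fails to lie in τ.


τ is NOT a topology on X.

Axiom (T1): ∅ ∈ τ? Yes; X ∈ τ? Yes.
Axiom (T2/T3): check pairwise unions and intersections of members of τ.
Counterexample for (T3): {70, 71} ∩ {70, 72} = {70} ∉ τ. Therefore τ is NOT a topology.


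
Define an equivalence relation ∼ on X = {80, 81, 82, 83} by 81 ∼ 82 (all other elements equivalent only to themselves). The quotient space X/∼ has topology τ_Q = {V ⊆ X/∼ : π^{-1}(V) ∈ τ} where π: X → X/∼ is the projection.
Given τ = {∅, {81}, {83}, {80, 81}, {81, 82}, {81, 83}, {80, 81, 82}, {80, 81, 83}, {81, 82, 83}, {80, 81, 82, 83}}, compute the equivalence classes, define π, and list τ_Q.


X/∼ = {[80], [81=82], [83]}; |τ_Q| = 6.

Equivalence classes: [80], [81=82], [83].
Quotient map π: X → X/∼ sends 80 ↦ [80], 81 ↦ [81=82], 82 ↦ [81=82], 83 ↦ [83].
For each subset V ⊆ X/∼, compute π^{-1}(V) ⊆ X and check whether π^{-1}(V) ∈ τ. V is open in τ_Q iff π^{-1}(V) ∈ τ.
  V = {}: π^{-1}(V) = ∅ ∈ τ ✓.
  V = {[80]}: π^{-1}(V) = {80} ∉ τ ✗.
  V = {[81=82]}: π^{-1}(V) = {81, 82} ∈ τ ✓.
  V = {[80], [81=82]}: π^{-1}(V) = {80, 81, 82} ∈ τ ✓.
  V = {[83]}: π^{-1}(V) = {83} ∈ τ ✓.
  V = {[80], [83]}: π^{-1}(V) = {80, 83} ∉ τ ✗.
  V = {[81=82], [83]}: π^{-1}(V) = {81, 82, 83} ∈ τ ✓.
  V = {[80], [81=82], [83]}: π^{-1}(V) = {80, 81, 82, 83} ∈ τ ✓.
Open sets in the quotient: τ_Q = {{}, {[81=82]}, {[80], [81=82]}, {[83]}, {[81=82], [83]}, {[80], [81=82], [83]}} (6 elements).


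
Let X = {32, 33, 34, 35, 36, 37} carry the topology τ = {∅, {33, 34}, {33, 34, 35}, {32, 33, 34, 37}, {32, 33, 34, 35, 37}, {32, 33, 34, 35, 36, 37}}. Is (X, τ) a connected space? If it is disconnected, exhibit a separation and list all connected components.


(X, τ) is connected.

Find clopen sets (U ∈ τ with X ∖ U ∈ τ):
  U = ∅, X ∖ U = {32, 33, 34, 35, 36, 37} — both open, so U is clopen.
  U = {32, 33, 34, 35, 36, 37}, X ∖ U = ∅ — both open, so U is clopen.
Only trivial clopens (∅ and X) exist, so (X, τ) is connected.
Compute connected components by grouping points that agree on all clopens:
  component: {32, 33, 34, 35, 36, 37}


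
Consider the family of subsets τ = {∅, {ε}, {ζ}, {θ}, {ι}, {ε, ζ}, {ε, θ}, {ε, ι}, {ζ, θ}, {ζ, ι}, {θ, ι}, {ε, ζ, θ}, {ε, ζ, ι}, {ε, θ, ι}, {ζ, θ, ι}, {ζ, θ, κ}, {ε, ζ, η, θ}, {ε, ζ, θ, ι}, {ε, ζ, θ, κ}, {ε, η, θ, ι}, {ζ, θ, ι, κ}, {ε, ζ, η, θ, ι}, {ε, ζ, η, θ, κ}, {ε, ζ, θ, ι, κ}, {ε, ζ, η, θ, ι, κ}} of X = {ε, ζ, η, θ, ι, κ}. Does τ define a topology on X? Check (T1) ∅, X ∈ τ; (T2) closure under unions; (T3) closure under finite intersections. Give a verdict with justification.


τ is NOT a topology on X.

Axiom (T1): ∅ ∈ τ? Yes; X ∈ τ? Yes.
Axiom (T2/T3): check pairwise unions and intersections of members of τ.
Counterexample for (T3): {ε, ζ, η, θ} ∩ {ε, η, θ, ι} = {ε, η, θ} ∉ τ. Therefore τ is NOT a topology.


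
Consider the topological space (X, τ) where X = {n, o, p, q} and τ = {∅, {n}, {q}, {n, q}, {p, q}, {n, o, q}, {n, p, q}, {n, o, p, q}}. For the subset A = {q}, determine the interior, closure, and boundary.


int(A) = {q}, cl(A) = {o, p, q}, ∂A = {o, p}.

Closed sets in (X, τ) are complements of opens:
  closed(X, τ) = {∅, {o}, {p}, {n, o}, {o, p}, {n, o, p}, {o, p, q}, {n, o, p, q}}.
int(A) = ⋃ {U ∈ τ : U ⊆ A}. Opens contained in A: ∅, {q}.
Taking the union of these: int(A) = {q}.
cl(A) = ⋂ {C closed : A ⊆ C}. Closed sets containing A: {o, p, q}, {n, o, p, q}.
Intersecting these: cl(A) = {o, p, q}.
∂A = cl(A) ∖ int(A) = {o, p, q} ∖ {q} = {o, p}.


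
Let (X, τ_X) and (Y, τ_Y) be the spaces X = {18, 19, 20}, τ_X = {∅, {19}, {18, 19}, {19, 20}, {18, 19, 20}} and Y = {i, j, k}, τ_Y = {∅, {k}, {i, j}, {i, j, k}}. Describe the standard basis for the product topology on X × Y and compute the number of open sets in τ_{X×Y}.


Basis B = {∅ × ∅, {19} × {k}, {18, 19} × {k}, {19} × {i, j}, {19, 20} × {k}, {18, 19, 20} × {k}, {19} × {i, j, k}, {18, 19} × {i, j}, {19, 20} × {i, j}, {18, 19} × {i, j, k}, {18, 19, 20} × {i, j}, {19, 20} × {i, j, k}, {18, 19, 20} × {i, j, k}}; |τ_{X×Y}| = 25.

Enumerate products U × V with U ∈ τ_X, V ∈ τ_Y (deduplicated):
  ∅ × ∅ = {} (∅)
  {19} × {k} = {(19,k)}
  {18, 19} × {k} = {(18,k), (19,k)}
  {19} × {i, j} = {(19,i), (19,j)}
  {19, 20} × {k} = {(19,k), (20,k)}
  {18, 19, 20} × {k} = {(18,k), (19,k), (20,k)}
  {19} × {i, j, k} = {(19,i), (19,j), (19,k)}
  {18, 19} × {i, j} = {(18,i), (18,j), (19,i), (19,j)}
  {19, 20} × {i, j} = {(19,i), (19,j), (20,i), (20,j)}
  {18, 19} × {i, j, k} = {(18,i), (18,j), (18,k), (19,i), (19,j), (19,k)}
  {18, 19, 20} × {i, j} = {(18,i), (18,j), (19,i), (19,j), (20,i), (20,j)}
  {19, 20} × {i, j, k} = {(19,i), (19,j), (19,k), (20,i), (20,j), (20,k)}
  {18, 19, 20} × {i, j, k} = {(18,i), (18,j), (18,k), (19,i), (19,j), (19,k), (20,i), (20,j), (20,k)}
These 13 distinct sets form the basis B.
Close under arbitrary unions to get τ_{X×Y}; counting gives |τ_{X×Y}| = 25.


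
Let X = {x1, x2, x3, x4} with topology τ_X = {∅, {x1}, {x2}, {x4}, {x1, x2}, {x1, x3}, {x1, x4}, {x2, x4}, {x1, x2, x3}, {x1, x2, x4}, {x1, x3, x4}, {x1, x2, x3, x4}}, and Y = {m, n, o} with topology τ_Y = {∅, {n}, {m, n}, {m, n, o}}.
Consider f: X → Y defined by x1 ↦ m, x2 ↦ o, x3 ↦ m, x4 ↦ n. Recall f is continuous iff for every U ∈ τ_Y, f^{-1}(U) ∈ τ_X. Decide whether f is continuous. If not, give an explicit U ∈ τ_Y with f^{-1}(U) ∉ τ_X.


f IS continuous.

Compute f^{-1}(U) for each U ∈ τ_Y:
  U = ∅: f^{-1}(U) = ∅ ∈ τ_X ✓.
  U = {n}: f^{-1}(U) = {x4} ∈ τ_X ✓.
  U = {m, n}: f^{-1}(U) = {x1, x3, x4} ∈ τ_X ✓.
  U = {m, n, o}: f^{-1}(U) = {x1, x2, x3, x4} ∈ τ_X ✓.
Every preimage lies in τ_X, so f IS continuous.


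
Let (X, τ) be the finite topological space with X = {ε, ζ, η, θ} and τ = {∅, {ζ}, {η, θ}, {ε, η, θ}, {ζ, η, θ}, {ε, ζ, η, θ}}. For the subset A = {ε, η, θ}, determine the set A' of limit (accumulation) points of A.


A' = {ε, η, θ}

For each x ∈ X, list the open sets U ∈ τ with x ∈ U, then check whether U ∩ (A ∖ {x}) ≠ ∅ for every such U.
  x = ε: opens ∋ x are {ε, η, θ}, {ε, ζ, η, θ}; each meets A ∖ {ε}, so x IS a limit point.
  x = ζ: open {ζ} ∋ x has {ζ} ∩ (A ∖ {ζ}) = ∅, so x is NOT a limit point.
  x = η: opens ∋ x are {η, θ}, {ε, η, θ}, {ζ, η, θ}, {ε, ζ, η, θ}; each meets A ∖ {η}, so x IS a limit point.
  x = θ: opens ∋ x are {η, θ}, {ε, η, θ}, {ζ, η, θ}, {ε, ζ, η, θ}; each meets A ∖ {θ}, so x IS a limit point.
Collecting: A' = {ε, η, θ}.


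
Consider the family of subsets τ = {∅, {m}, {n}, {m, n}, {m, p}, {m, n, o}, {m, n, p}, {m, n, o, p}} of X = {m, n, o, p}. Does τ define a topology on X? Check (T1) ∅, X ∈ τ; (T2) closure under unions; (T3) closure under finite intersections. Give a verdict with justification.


τ IS a topology on X.

Axiom (T1): ∅ ∈ τ? Yes; X ∈ τ? Yes.
Axiom (T2/T3): check pairwise unions and intersections of members of τ.
All pairwise intersections and unions checked — each lies in τ. Therefore τ satisfies (T1), (T2), (T3): it IS a topology on X.


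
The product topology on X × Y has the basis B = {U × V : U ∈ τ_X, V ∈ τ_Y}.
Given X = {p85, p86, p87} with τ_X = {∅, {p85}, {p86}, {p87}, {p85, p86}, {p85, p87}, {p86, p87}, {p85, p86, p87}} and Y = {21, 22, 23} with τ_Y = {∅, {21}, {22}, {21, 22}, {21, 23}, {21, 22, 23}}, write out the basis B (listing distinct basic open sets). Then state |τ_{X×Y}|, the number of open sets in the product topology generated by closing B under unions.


Basis B = {∅ × ∅, {p85} × {21}, {p85} × {22}, {p86} × {21}, {p86} × {22}, {p87} × {21}, {p87} × {22}, {p85} × {21, 22}, {p85} × {21, 23}, {p85, p86} × {21}, {p85, p87} × {21}, {p85, p86} × {22}, {p85, p87} × {22}, {p86} × {21, 22}, {p86} × {21, 23}, {p86, p87} × {21}, {p86, p87} × {22}, {p87} × {21, 22}, {p87} × {21, 23}, {p85} × {21, 22, 23}, {p85, p86, p87} × {21}, {p85, p86, p87} × {22}, {p86} × {21, 22, 23}, {p87} × {21, 22, 23}, {p85, p86} × {21, 22}, {p85, p87} × {21, 22}, {p85, p86} × {21, 23}, {p85, p87} × {21, 23}, {p86, p87} × {21, 22}, {p86, p87} × {21, 23}, {p85, p86} × {21, 22, 23}, {p85, p87} × {21, 22, 23}, {p85, p86, p87} × {21, 22}, {p85, p86, p87} × {21, 23}, {p86, p87} × {21, 22, 23}, {p85, p86, p87} × {21, 22, 23}}; |τ_{X×Y}| = 216.

Enumerate products U × V with U ∈ τ_X, V ∈ τ_Y (deduplicated):
  ∅ × ∅ = {} (∅)
  {p85} × {21} = {(p85,21)}
  {p85} × {22} = {(p85,22)}
  {p86} × {21} = {(p86,21)}
  {p86} × {22} = {(p86,22)}
  {p87} × {21} = {(p87,21)}
  {p87} × {22} = {(p87,22)}
  {p85} × {21, 22} = {(p85,21), (p85,22)}
  {p85} × {21, 23} = {(p85,21), (p85,23)}
  {p85, p86} × {21} = {(p85,21), (p86,21)}
  {p85, p87} × {21} = {(p85,21), (p87,21)}
  {p85, p86} × {22} = {(p85,22), (p86,22)}
  {p85, p87} × {22} = {(p85,22), (p87,22)}
  {p86} × {21, 22} = {(p86,21), (p86,22)}
  {p86} × {21, 23} = {(p86,21), (p86,23)}
  {p86, p87} × {21} = {(p86,21), (p87,21)}
  {p86, p87} × {22} = {(p86,22), (p87,22)}
  {p87} × {21, 22} = {(p87,21), (p87,22)}
  {p87} × {21, 23} = {(p87,21), (p87,23)}
  {p85} × {21, 22, 23} = {(p85,21), (p85,22), (p85,23)}
  {p85, p86, p87} × {21} = {(p85,21), (p86,21), (p87,21)}
  {p85, p86, p87} × {22} = {(p85,22), (p86,22), (p87,22)}
  {p86} × {21, 22, 23} = {(p86,21), (p86,22), (p86,23)}
  {p87} × {21, 22, 23} = {(p87,21), (p87,22), (p87,23)}
  {p85, p86} × {21, 22} = {(p85,21), (p85,22), (p86,21), (p86,22)}
  {p85, p87} × {21, 22} = {(p85,21), (p85,22), (p87,21), (p87,22)}
  {p85, p86} × {21, 23} = {(p85,21), (p85,23), (p86,21), (p86,23)}
  {p85, p87} × {21, 23} = {(p85,21), (p85,23), (p87,21), (p87,23)}
  {p86, p87} × {21, 22} = {(p86,21), (p86,22), (p87,21), (p87,22)}
  {p86, p87} × {21, 23} = {(p86,21), (p86,23), (p87,21), (p87,23)}
  {p85, p86} × {21, 22, 23} = {(p85,21), (p85,22), (p85,23), (p86,21), (p86,22), (p86,23)}
  {p85, p87} × {21, 22, 23} = {(p85,21), (p85,22), (p85,23), (p87,21), (p87,22), (p87,23)}
  {p85, p86, p87} × {21, 22} = {(p85,21), (p85,22), (p86,21), (p86,22), (p87,21), (p87,22)}
  {p85, p86, p87} × {21, 23} = {(p85,21), (p85,23), (p86,21), (p86,23), (p87,21), (p87,23)}
  {p86, p87} × {21, 22, 23} = {(p86,21), (p86,22), (p86,23), (p87,21), (p87,22), (p87,23)}
  {p85, p86, p87} × {21, 22, 23} = {(p85,21), (p85,22), (p85,23), (p86,21), (p86,22), (p86,23), (p87,21), (p87,22), (p87,23)}
These 36 distinct sets form the basis B.
Close under arbitrary unions to get τ_{X×Y}; counting gives |τ_{X×Y}| = 216.


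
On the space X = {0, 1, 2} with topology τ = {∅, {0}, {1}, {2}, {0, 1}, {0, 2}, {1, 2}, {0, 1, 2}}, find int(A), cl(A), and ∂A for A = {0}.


int(A) = {0}, cl(A) = {0}, ∂A = ∅.

Closed sets in (X, τ) are complements of opens:
  closed(X, τ) = {∅, {0}, {1}, {2}, {0, 1}, {0, 2}, {1, 2}, {0, 1, 2}}.
int(A) = ⋃ {U ∈ τ : U ⊆ A}. Opens contained in A: ∅, {0}.
Taking the union of these: int(A) = {0}.
cl(A) = ⋂ {C closed : A ⊆ C}. Closed sets containing A: {0}, {0, 1}, {0, 2}, {0, 1, 2}.
Intersecting these: cl(A) = {0}.
∂A = cl(A) ∖ int(A) = {0} ∖ {0} = ∅.


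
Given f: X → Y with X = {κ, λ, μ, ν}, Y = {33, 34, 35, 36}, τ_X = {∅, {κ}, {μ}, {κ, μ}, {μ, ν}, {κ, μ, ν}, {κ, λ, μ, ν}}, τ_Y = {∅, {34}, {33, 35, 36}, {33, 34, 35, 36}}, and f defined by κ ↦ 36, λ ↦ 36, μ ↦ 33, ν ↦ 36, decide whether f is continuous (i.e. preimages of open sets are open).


f IS continuous.

Compute f^{-1}(U) for each U ∈ τ_Y:
  U = ∅: f^{-1}(U) = ∅ ∈ τ_X ✓.
  U = {34}: f^{-1}(U) = ∅ ∈ τ_X ✓.
  U = {33, 35, 36}: f^{-1}(U) = {κ, λ, μ, ν} ∈ τ_X ✓.
  U = {33, 34, 35, 36}: f^{-1}(U) = {κ, λ, μ, ν} ∈ τ_X ✓.
Every preimage lies in τ_X, so f IS continuous.


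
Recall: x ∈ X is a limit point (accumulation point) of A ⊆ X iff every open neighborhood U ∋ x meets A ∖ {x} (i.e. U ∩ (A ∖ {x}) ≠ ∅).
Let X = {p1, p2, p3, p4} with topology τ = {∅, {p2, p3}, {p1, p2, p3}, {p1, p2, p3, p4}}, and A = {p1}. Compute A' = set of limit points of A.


A' = {p4}

For each x ∈ X, list the open sets U ∈ τ with x ∈ U, then check whether U ∩ (A ∖ {x}) ≠ ∅ for every such U.
  x = p1: open {p1, p2, p3} ∋ x has {p1, p2, p3} ∩ (A ∖ {p1}) = ∅, so x is NOT a limit point.
  x = p2: open {p2, p3} ∋ x has {p2, p3} ∩ (A ∖ {p2}) = ∅, so x is NOT a limit point.
  x = p3: open {p2, p3} ∋ x has {p2, p3} ∩ (A ∖ {p3}) = ∅, so x is NOT a limit point.
  x = p4: opens ∋ x are {p1, p2, p3, p4}; each meets A ∖ {p4}, so x IS a limit point.
Collecting: A' = {p4}.


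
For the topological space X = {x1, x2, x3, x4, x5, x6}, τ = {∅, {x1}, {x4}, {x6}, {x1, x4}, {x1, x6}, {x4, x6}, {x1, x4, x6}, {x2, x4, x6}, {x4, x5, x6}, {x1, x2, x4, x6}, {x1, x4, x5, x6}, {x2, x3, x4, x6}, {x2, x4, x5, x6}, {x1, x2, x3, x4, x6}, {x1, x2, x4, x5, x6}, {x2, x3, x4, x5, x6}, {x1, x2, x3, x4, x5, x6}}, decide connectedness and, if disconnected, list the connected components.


(X, τ) is disconnected; components = [{x1}, {x2, x3, x4, x5, x6}].

Find clopen sets (U ∈ τ with X ∖ U ∈ τ):
  U = ∅, X ∖ U = {x1, x2, x3, x4, x5, x6} — both open, so U is clopen.
  U = {x1}, X ∖ U = {x2, x3, x4, x5, x6} — both open, so U is clopen.
  U = {x2, x3, x4, x5, x6}, X ∖ U = {x1} — both open, so U is clopen.
  U = {x1, x2, x3, x4, x5, x6}, X ∖ U = ∅ — both open, so U is clopen.
Nontrivial clopen(s) exist: e.g. {x1}. So (X, τ) is disconnected.
Compute connected components by grouping points that agree on all clopens:
  component: {x1}
  component: {x2, x3, x4, x5, x6}


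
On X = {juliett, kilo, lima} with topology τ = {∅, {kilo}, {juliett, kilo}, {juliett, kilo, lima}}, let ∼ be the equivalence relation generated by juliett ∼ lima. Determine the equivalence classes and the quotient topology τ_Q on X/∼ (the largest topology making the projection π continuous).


X/∼ = {[juliett=lima], [kilo]}; |τ_Q| = 3.

Equivalence classes: [juliett=lima], [kilo].
Quotient map π: X → X/∼ sends juliett ↦ [juliett=lima], kilo ↦ [kilo], lima ↦ [juliett=lima].
For each subset V ⊆ X/∼, compute π^{-1}(V) ⊆ X and check whether π^{-1}(V) ∈ τ. V is open in τ_Q iff π^{-1}(V) ∈ τ.
  V = {}: π^{-1}(V) = ∅ ∈ τ ✓.
  V = {[juliett=lima]}: π^{-1}(V) = {juliett, lima} ∉ τ ✗.
  V = {[kilo]}: π^{-1}(V) = {kilo} ∈ τ ✓.
  V = {[juliett=lima], [kilo]}: π^{-1}(V) = {juliett, kilo, lima} ∈ τ ✓.
Open sets in the quotient: τ_Q = {{}, {[kilo]}, {[juliett=lima], [kilo]}} (3 elements).


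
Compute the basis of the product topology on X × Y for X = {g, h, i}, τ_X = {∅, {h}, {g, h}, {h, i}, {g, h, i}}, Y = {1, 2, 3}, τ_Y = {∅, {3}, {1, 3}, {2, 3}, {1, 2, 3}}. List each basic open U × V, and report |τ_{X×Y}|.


Basis B = {∅ × ∅, {h} × {3}, {g, h} × {3}, {h} × {1, 3}, {h} × {2, 3}, {h, i} × {3}, {g, h, i} × {3}, {h} × {1, 2, 3}, {g, h} × {1, 3}, {g, h} × {2, 3}, {h, i} × {1, 3}, {h, i} × {2, 3}, {g, h} × {1, 2, 3}, {g, h, i} × {1, 3}, {g, h, i} × {2, 3}, {h, i} × {1, 2, 3}, {g, h, i} × {1, 2, 3}}; |τ_{X×Y}| = 48.

Enumerate products U × V with U ∈ τ_X, V ∈ τ_Y (deduplicated):
  ∅ × ∅ = {} (∅)
  {h} × {3} = {(h,3)}
  {g, h} × {3} = {(g,3), (h,3)}
  {h} × {1, 3} = {(h,1), (h,3)}
  {h} × {2, 3} = {(h,2), (h,3)}
  {h, i} × {3} = {(h,3), (i,3)}
  {g, h, i} × {3} = {(g,3), (h,3), (i,3)}
  {h} × {1, 2, 3} = {(h,1), (h,2), (h,3)}
  {g, h} × {1, 3} = {(g,1), (g,3), (h,1), (h,3)}
  {g, h} × {2, 3} = {(g,2), (g,3), (h,2), (h,3)}
  {h, i} × {1, 3} = {(h,1), (h,3), (i,1), (i,3)}
  {h, i} × {2, 3} = {(h,2), (h,3), (i,2), (i,3)}
  {g, h} × {1, 2, 3} = {(g,1), (g,2), (g,3), (h,1), (h,2), (h,3)}
  {g, h, i} × {1, 3} = {(g,1), (g,3), (h,1), (h,3), (i,1), (i,3)}
  {g, h, i} × {2, 3} = {(g,2), (g,3), (h,2), (h,3), (i,2), (i,3)}
  {h, i} × {1, 2, 3} = {(h,1), (h,2), (h,3), (i,1), (i,2), (i,3)}
  {g, h, i} × {1, 2, 3} = {(g,1), (g,2), (g,3), (h,1), (h,2), (h,3), (i,1), (i,2), (i,3)}
These 17 distinct sets form the basis B.
Close under arbitrary unions to get τ_{X×Y}; counting gives |τ_{X×Y}| = 48.


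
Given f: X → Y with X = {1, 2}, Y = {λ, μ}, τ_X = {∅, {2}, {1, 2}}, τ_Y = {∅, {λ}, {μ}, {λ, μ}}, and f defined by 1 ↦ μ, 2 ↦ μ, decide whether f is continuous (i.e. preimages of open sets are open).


f IS continuous.

Compute f^{-1}(U) for each U ∈ τ_Y:
  U = ∅: f^{-1}(U) = ∅ ∈ τ_X ✓.
  U = {λ}: f^{-1}(U) = ∅ ∈ τ_X ✓.
  U = {μ}: f^{-1}(U) = {1, 2} ∈ τ_X ✓.
  U = {λ, μ}: f^{-1}(U) = {1, 2} ∈ τ_X ✓.
Every preimage lies in τ_X, so f IS continuous.


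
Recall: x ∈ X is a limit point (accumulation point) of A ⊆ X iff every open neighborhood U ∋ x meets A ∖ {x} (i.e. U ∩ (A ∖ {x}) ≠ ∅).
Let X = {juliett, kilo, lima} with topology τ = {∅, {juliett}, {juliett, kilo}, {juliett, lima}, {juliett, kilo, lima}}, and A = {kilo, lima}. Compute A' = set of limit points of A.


A' = ∅

For each x ∈ X, list the open sets U ∈ τ with x ∈ U, then check whether U ∩ (A ∖ {x}) ≠ ∅ for every such U.
  x = juliett: open {juliett} ∋ x has {juliett} ∩ (A ∖ {juliett}) = ∅, so x is NOT a limit point.
  x = kilo: open {juliett, kilo} ∋ x has {juliett, kilo} ∩ (A ∖ {kilo}) = ∅, so x is NOT a limit point.
  x = lima: open {juliett, lima} ∋ x has {juliett, lima} ∩ (A ∖ {lima}) = ∅, so x is NOT a limit point.
Collecting: A' = ∅.


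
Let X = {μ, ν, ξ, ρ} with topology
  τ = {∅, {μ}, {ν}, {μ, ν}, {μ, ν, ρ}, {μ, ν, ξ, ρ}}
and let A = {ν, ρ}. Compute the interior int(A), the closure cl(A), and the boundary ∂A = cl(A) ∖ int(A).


int(A) = {ν}, cl(A) = {ν, ξ, ρ}, ∂A = {ξ, ρ}.

Closed sets in (X, τ) are complements of opens:
  closed(X, τ) = {∅, {ξ}, {ξ, ρ}, {μ, ξ, ρ}, {ν, ξ, ρ}, {μ, ν, ξ, ρ}}.
int(A) = ⋃ {U ∈ τ : U ⊆ A}. Opens contained in A: ∅, {ν}.
Taking the union of these: int(A) = {ν}.
cl(A) = ⋂ {C closed : A ⊆ C}. Closed sets containing A: {ν, ξ, ρ}, {μ, ν, ξ, ρ}.
Intersecting these: cl(A) = {ν, ξ, ρ}.
∂A = cl(A) ∖ int(A) = {ν, ξ, ρ} ∖ {ν} = {ξ, ρ}.


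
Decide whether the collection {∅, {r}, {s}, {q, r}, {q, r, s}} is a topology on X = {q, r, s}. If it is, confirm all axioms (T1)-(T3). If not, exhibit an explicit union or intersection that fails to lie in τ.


τ is NOT a topology on X.

Axiom (T1): ∅ ∈ τ? Yes; X ∈ τ? Yes.
Axiom (T2/T3): check pairwise unions and intersections of members of τ.
Counterexample for (T2): {r} ∪ {s} = {r, s} ∉ τ. Therefore τ is NOT a topology.


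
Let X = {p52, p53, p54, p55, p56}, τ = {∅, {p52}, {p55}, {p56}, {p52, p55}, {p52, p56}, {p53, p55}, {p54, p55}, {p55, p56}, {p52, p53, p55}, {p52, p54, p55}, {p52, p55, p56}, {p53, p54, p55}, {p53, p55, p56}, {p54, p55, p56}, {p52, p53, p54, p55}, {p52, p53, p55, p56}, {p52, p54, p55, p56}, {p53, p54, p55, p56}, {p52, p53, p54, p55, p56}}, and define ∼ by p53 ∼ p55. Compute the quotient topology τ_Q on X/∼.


X/∼ = {[p52], [p53=p55], [p54], [p56]}; |τ_Q| = 12.

Equivalence classes: [p52], [p53=p55], [p54], [p56].
Quotient map π: X → X/∼ sends p52 ↦ [p52], p53 ↦ [p53=p55], p54 ↦ [p54], p55 ↦ [p53=p55], p56 ↦ [p56].
For each subset V ⊆ X/∼, compute π^{-1}(V) ⊆ X and check whether π^{-1}(V) ∈ τ. V is open in τ_Q iff π^{-1}(V) ∈ τ.
  V = {}: π^{-1}(V) = ∅ ∈ τ ✓.
  V = {[p52]}: π^{-1}(V) = {p52} ∈ τ ✓.
  V = {[p53=p55]}: π^{-1}(V) = {p53, p55} ∈ τ ✓.
  V = {[p52], [p53=p55]}: π^{-1}(V) = {p52, p53, p55} ∈ τ ✓.
  V = {[p54]}: π^{-1}(V) = {p54} ∉ τ ✗.
  V = {[p52], [p54]}: π^{-1}(V) = {p52, p54} ∉ τ ✗.
  V = {[p53=p55], [p54]}: π^{-1}(V) = {p53, p54, p55} ∈ τ ✓.
  V = {[p52], [p53=p55], [p54]}: π^{-1}(V) = {p52, p53, p54, p55} ∈ τ ✓.
  V = {[p56]}: π^{-1}(V) = {p56} ∈ τ ✓.
  V = {[p52], [p56]}: π^{-1}(V) = {p52, p56} ∈ τ ✓.
  V = {[p53=p55], [p56]}: π^{-1}(V) = {p53, p55, p56} ∈ τ ✓.
  V = {[p52], [p53=p55], [p56]}: π^{-1}(V) = {p52, p53, p55, p56} ∈ τ ✓.
  V = {[p54], [p56]}: π^{-1}(V) = {p54, p56} ∉ τ ✗.
  V = {[p52], [p54], [p56]}: π^{-1}(V) = {p52, p54, p56} ∉ τ ✗.
  V = {[p53=p55], [p54], [p56]}: π^{-1}(V) = {p53, p54, p55, p56} ∈ τ ✓.
  V = {[p52], [p53=p55], [p54], [p56]}: π^{-1}(V) = {p52, p53, p54, p55, p56} ∈ τ ✓.
Open sets in the quotient: τ_Q = {{}, {[p52]}, {[p53=p55]}, {[p52], [p53=p55]}, {[p53=p55], [p54]}, {[p52], [p53=p55], [p54]}, {[p56]}, {[p52], [p56]}, {[p53=p55], [p56]}, {[p52], [p53=p55], [p56]}, {[p53=p55], [p54], [p56]}, {[p52], [p53=p55], [p54], [p56]}} (12 elements).
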